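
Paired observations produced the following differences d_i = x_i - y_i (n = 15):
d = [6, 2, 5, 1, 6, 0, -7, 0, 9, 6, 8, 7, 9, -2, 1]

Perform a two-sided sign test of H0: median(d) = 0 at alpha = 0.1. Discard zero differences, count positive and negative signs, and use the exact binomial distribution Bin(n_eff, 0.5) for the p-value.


Step 1: Discard zero differences. Original n = 15; n_eff = number of nonzero differences = 13.
Nonzero differences (with sign): +6, +2, +5, +1, +6, -7, +9, +6, +8, +7, +9, -2, +1
Step 2: Count signs: positive = 11, negative = 2.
Step 3: Under H0: P(positive) = 0.5, so the number of positives S ~ Bin(13, 0.5).
Step 4: Two-sided exact p-value = sum of Bin(13,0.5) probabilities at or below the observed probability = 0.022461.
Step 5: alpha = 0.1. reject H0.

n_eff = 13, pos = 11, neg = 2, p = 0.022461, reject H0.


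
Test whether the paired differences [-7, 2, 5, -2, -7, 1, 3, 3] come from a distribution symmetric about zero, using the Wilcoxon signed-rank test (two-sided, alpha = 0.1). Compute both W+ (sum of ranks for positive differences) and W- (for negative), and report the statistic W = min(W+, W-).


Step 1: Drop any zero differences (none here) and take |d_i|.
|d| = [7, 2, 5, 2, 7, 1, 3, 3]
Step 2: Midrank |d_i| (ties get averaged ranks).
ranks: |7|->7.5, |2|->2.5, |5|->6, |2|->2.5, |7|->7.5, |1|->1, |3|->4.5, |3|->4.5
Step 3: Attach original signs; sum ranks with positive sign and with negative sign.
W+ = 2.5 + 6 + 1 + 4.5 + 4.5 = 18.5
W- = 7.5 + 2.5 + 7.5 = 17.5
(Check: W+ + W- = 36 should equal n(n+1)/2 = 36.)
Step 4: Test statistic W = min(W+, W-) = 17.5.
Step 5: Ties in |d|, so use the tie-corrected normal approximation.
        E[W] = n(n+1)/4 = 8*9/4 = 18.
        Tie groups: |d|=2 (t=2), |d|=3 (t=2), |d|=7 (t=2); sum(t^3 - t) = 18.
        Var[W] = n(n+1)(2n+1)/24 - sum(t^3-t)/48 = 1224/24 - 18/48 = 50.625.
        z = (W - E[W]) / sqrt(Var[W]) = (17.5 - 18) / 7.1151 = -0.0703.
        Two-sided p = 2*Phi(z) = 0.943977.
Step 6: alpha = 0.1. fail to reject H0.

W+ = 18.5, W- = 17.5, W = min = 17.5, p = 0.943977, fail to reject H0.


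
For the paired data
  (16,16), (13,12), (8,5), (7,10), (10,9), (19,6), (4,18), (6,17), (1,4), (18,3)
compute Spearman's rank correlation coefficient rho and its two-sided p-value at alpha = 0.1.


Step 1: Rank x and y separately (midranks; no ties here).
rank(x): 16->8, 13->7, 8->5, 7->4, 10->6, 19->10, 4->2, 6->3, 1->1, 18->9
rank(y): 16->8, 12->7, 5->3, 10->6, 9->5, 6->4, 18->10, 17->9, 4->2, 3->1
Step 2: d_i = R_x(i) - R_y(i); compute d_i^2.
  (8-8)^2=0, (7-7)^2=0, (5-3)^2=4, (4-6)^2=4, (6-5)^2=1, (10-4)^2=36, (2-10)^2=64, (3-9)^2=36, (1-2)^2=1, (9-1)^2=64
sum(d^2) = 210.
Step 3: rho = 1 - 6*210 / (10*(10^2 - 1)) = 1 - 1260/990 = -0.272727.
Step 4: Under H0, t = rho * sqrt((n-2)/(1-rho^2)) = -0.8018 ~ t(8).
Step 5: Two-sided p-value from the t-distribution with 8 df = 0.445838.
Step 6: alpha = 0.1. fail to reject H0.

rho = -0.2727, p = 0.445838, fail to reject H0 at alpha = 0.1.


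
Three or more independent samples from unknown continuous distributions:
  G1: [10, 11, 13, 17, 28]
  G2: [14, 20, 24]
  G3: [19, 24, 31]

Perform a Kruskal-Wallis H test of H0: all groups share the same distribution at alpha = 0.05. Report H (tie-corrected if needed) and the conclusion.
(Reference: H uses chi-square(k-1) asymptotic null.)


Step 1: Combine all N = 11 observations and assign midranks.
sorted (value, group, rank): (10,G1,1), (11,G1,2), (13,G1,3), (14,G2,4), (17,G1,5), (19,G3,6), (20,G2,7), (24,G2,8.5), (24,G3,8.5), (28,G1,10), (31,G3,11)
Step 2: Sum ranks within each group.
R_1 = 21 (n_1 = 5)
R_2 = 19.5 (n_2 = 3)
R_3 = 25.5 (n_3 = 3)
Step 3: H = 12/(N(N+1)) * sum(R_i^2/n_i) - 3(N+1)
     = 12/(11*12) * (21^2/5 + 19.5^2/3 + 25.5^2/3) - 3*12
     = 0.090909 * 431.7 - 36
     = 3.245455.
Step 4: Ties present; correction factor C = 1 - 6/(11^3 - 11) = 0.995455. Corrected H = 3.245455 / 0.995455 = 3.260274.
Step 5: Under H0, H ~ chi^2(2); p-value = 0.195903.
Step 6: alpha = 0.05. fail to reject H0.

H = 3.2603, df = 2, p = 0.195903, fail to reject H0.


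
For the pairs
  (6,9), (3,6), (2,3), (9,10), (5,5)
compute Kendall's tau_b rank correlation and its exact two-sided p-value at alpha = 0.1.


Step 1: Enumerate the 10 unordered pairs (i,j) with i<j and classify each by sign(x_j-x_i) * sign(y_j-y_i).
  (1,2):dx=-3,dy=-3->C; (1,3):dx=-4,dy=-6->C; (1,4):dx=+3,dy=+1->C; (1,5):dx=-1,dy=-4->C
  (2,3):dx=-1,dy=-3->C; (2,4):dx=+6,dy=+4->C; (2,5):dx=+2,dy=-1->D; (3,4):dx=+7,dy=+7->C
  (3,5):dx=+3,dy=+2->C; (4,5):dx=-4,dy=-5->C
Step 2: C = 9, D = 1, total pairs = 10.
Step 3: tau = (C - D)/(n(n-1)/2) = (9 - 1)/10 = 0.800000.
Step 4: Exact two-sided p-value (enumerate n! = 120 permutations of y under H0): p = 0.083333.
Step 5: alpha = 0.1. reject H0.

tau_b = 0.8000 (C=9, D=1), p = 0.083333, reject H0.


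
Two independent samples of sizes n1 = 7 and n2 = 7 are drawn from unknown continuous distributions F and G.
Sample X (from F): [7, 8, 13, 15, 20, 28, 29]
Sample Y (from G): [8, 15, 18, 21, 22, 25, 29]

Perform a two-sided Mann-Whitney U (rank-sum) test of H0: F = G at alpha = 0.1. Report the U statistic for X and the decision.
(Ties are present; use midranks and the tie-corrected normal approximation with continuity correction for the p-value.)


Step 1: Combine and sort all 14 observations; assign midranks.
sorted (value, group): (7,X), (8,X), (8,Y), (13,X), (15,X), (15,Y), (18,Y), (20,X), (21,Y), (22,Y), (25,Y), (28,X), (29,X), (29,Y)
ranks: 7->1, 8->2.5, 8->2.5, 13->4, 15->5.5, 15->5.5, 18->7, 20->8, 21->9, 22->10, 25->11, 28->12, 29->13.5, 29->13.5
Step 2: Rank sum for X: R1 = 1 + 2.5 + 4 + 5.5 + 8 + 12 + 13.5 = 46.5.
Step 3: U_X = R1 - n1(n1+1)/2 = 46.5 - 7*8/2 = 46.5 - 28 = 18.5.
       U_Y = n1*n2 - U_X = 49 - 18.5 = 30.5.
Step 4: Ties are present, so use the tie-corrected normal approximation (with continuity correction) for the p-value.
Step 5: p-value = 0.480753; compare to alpha = 0.1. fail to reject H0.

U_X = 18.5, p = 0.480753, fail to reject H0 at alpha = 0.1.


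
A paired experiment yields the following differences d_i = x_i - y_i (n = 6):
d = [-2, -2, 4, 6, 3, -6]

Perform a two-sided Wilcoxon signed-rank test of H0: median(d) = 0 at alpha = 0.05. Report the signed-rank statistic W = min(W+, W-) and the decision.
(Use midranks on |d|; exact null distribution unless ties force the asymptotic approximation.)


Step 1: Drop any zero differences (none here) and take |d_i|.
|d| = [2, 2, 4, 6, 3, 6]
Step 2: Midrank |d_i| (ties get averaged ranks).
ranks: |2|->1.5, |2|->1.5, |4|->4, |6|->5.5, |3|->3, |6|->5.5
Step 3: Attach original signs; sum ranks with positive sign and with negative sign.
W+ = 4 + 5.5 + 3 = 12.5
W- = 1.5 + 1.5 + 5.5 = 8.5
(Check: W+ + W- = 21 should equal n(n+1)/2 = 21.)
Step 4: Test statistic W = min(W+, W-) = 8.5.
Step 5: Ties in |d|, so use the tie-corrected normal approximation.
        E[W] = n(n+1)/4 = 6*7/4 = 10.5.
        Tie groups: |d|=2 (t=2), |d|=6 (t=2); sum(t^3 - t) = 12.
        Var[W] = n(n+1)(2n+1)/24 - sum(t^3-t)/48 = 546/24 - 12/48 = 22.5.
        z = (W - E[W]) / sqrt(Var[W]) = (8.5 - 10.5) / 4.7434 = -0.4216.
        Two-sided p = 2*Phi(z) = 0.673290.
Step 6: alpha = 0.05. fail to reject H0.

W+ = 12.5, W- = 8.5, W = min = 8.5, p = 0.673290, fail to reject H0.


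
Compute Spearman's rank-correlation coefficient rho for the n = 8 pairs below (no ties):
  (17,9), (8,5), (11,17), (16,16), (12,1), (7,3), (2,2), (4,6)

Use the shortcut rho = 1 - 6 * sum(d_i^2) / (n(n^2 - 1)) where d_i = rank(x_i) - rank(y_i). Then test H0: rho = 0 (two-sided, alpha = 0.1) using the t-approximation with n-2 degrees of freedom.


Step 1: Rank x and y separately (midranks; no ties here).
rank(x): 17->8, 8->4, 11->5, 16->7, 12->6, 7->3, 2->1, 4->2
rank(y): 9->6, 5->4, 17->8, 16->7, 1->1, 3->3, 2->2, 6->5
Step 2: d_i = R_x(i) - R_y(i); compute d_i^2.
  (8-6)^2=4, (4-4)^2=0, (5-8)^2=9, (7-7)^2=0, (6-1)^2=25, (3-3)^2=0, (1-2)^2=1, (2-5)^2=9
sum(d^2) = 48.
Step 3: rho = 1 - 6*48 / (8*(8^2 - 1)) = 1 - 288/504 = 0.428571.
Step 4: Under H0, t = rho * sqrt((n-2)/(1-rho^2)) = 1.1619 ~ t(6).
Step 5: Two-sided p-value from the t-distribution with 6 df = 0.289403.
Step 6: alpha = 0.1. fail to reject H0.

rho = 0.4286, p = 0.289403, fail to reject H0 at alpha = 0.1.


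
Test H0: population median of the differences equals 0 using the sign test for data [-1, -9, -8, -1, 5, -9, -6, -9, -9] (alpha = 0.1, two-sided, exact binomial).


Step 1: Discard zero differences. Original n = 9; n_eff = number of nonzero differences = 9.
Nonzero differences (with sign): -1, -9, -8, -1, +5, -9, -6, -9, -9
Step 2: Count signs: positive = 1, negative = 8.
Step 3: Under H0: P(positive) = 0.5, so the number of positives S ~ Bin(9, 0.5).
Step 4: Two-sided exact p-value = sum of Bin(9,0.5) probabilities at or below the observed probability = 0.039062.
Step 5: alpha = 0.1. reject H0.

n_eff = 9, pos = 1, neg = 8, p = 0.039062, reject H0.


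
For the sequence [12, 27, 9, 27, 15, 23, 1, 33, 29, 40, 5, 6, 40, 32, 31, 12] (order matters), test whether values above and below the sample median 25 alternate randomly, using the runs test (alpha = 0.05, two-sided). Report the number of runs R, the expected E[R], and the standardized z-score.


Step 1: Compute median = 25; label A = above, B = below.
Labels in order: BABABBBAAABBAAAB  (n_A = 8, n_B = 8)
Step 2: Count runs R = 9.
Step 3: Under H0 (random ordering), E[R] = 2*n_A*n_B/(n_A+n_B) + 1 = 2*8*8/16 + 1 = 9.0000.
        Var[R] = 2*n_A*n_B*(2*n_A*n_B - n_A - n_B) / ((n_A+n_B)^2 * (n_A+n_B-1)) = 14336/3840 = 3.7333.
        SD[R] = 1.9322.
Step 4: R = E[R], so z = 0 with no continuity correction.
Step 5: Two-sided p-value via normal approximation = 2*(1 - Phi(|z|)) = 1.000000.
Step 6: alpha = 0.05. fail to reject H0.

R = 9, z = 0.0000, p = 1.000000, fail to reject H0.


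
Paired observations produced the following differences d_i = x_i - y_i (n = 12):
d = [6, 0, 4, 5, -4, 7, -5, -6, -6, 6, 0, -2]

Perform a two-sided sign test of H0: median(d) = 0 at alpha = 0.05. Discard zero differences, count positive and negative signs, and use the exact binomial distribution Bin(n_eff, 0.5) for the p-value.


Step 1: Discard zero differences. Original n = 12; n_eff = number of nonzero differences = 10.
Nonzero differences (with sign): +6, +4, +5, -4, +7, -5, -6, -6, +6, -2
Step 2: Count signs: positive = 5, negative = 5.
Step 3: Under H0: P(positive) = 0.5, so the number of positives S ~ Bin(10, 0.5).
Step 4: Two-sided exact p-value = sum of Bin(10,0.5) probabilities at or below the observed probability = 1.000000.
Step 5: alpha = 0.05. fail to reject H0.

n_eff = 10, pos = 5, neg = 5, p = 1.000000, fail to reject H0.


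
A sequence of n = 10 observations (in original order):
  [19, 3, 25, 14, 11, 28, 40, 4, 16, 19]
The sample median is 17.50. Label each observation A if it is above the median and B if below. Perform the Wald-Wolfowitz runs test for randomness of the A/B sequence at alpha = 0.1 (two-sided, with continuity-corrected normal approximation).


Step 1: Compute median = 17.50; label A = above, B = below.
Labels in order: ABABBAABBA  (n_A = 5, n_B = 5)
Step 2: Count runs R = 7.
Step 3: Under H0 (random ordering), E[R] = 2*n_A*n_B/(n_A+n_B) + 1 = 2*5*5/10 + 1 = 6.0000.
        Var[R] = 2*n_A*n_B*(2*n_A*n_B - n_A - n_B) / ((n_A+n_B)^2 * (n_A+n_B-1)) = 2000/900 = 2.2222.
        SD[R] = 1.4907.
Step 4: Continuity-corrected z = (R - 0.5 - E[R]) / SD[R] = (7 - 0.5 - 6.0000) / 1.4907 = 0.3354.
Step 5: Two-sided p-value via normal approximation = 2*(1 - Phi(|z|)) = 0.737316.
Step 6: alpha = 0.1. fail to reject H0.

R = 7, z = 0.3354, p = 0.737316, fail to reject H0.


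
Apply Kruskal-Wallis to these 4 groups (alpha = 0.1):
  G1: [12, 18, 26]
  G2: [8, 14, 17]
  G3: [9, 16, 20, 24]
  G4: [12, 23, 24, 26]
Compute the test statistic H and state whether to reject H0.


Step 1: Combine all N = 14 observations and assign midranks.
sorted (value, group, rank): (8,G2,1), (9,G3,2), (12,G1,3.5), (12,G4,3.5), (14,G2,5), (16,G3,6), (17,G2,7), (18,G1,8), (20,G3,9), (23,G4,10), (24,G3,11.5), (24,G4,11.5), (26,G1,13.5), (26,G4,13.5)
Step 2: Sum ranks within each group.
R_1 = 25 (n_1 = 3)
R_2 = 13 (n_2 = 3)
R_3 = 28.5 (n_3 = 4)
R_4 = 38.5 (n_4 = 4)
Step 3: H = 12/(N(N+1)) * sum(R_i^2/n_i) - 3(N+1)
     = 12/(14*15) * (25^2/3 + 13^2/3 + 28.5^2/4 + 38.5^2/4) - 3*15
     = 0.057143 * 838.292 - 45
     = 2.902381.
Step 4: Ties present; correction factor C = 1 - 18/(14^3 - 14) = 0.993407. Corrected H = 2.902381 / 0.993407 = 2.921645.
Step 5: Under H0, H ~ chi^2(3); p-value = 0.403864.
Step 6: alpha = 0.1. fail to reject H0.

H = 2.9216, df = 3, p = 0.403864, fail to reject H0.


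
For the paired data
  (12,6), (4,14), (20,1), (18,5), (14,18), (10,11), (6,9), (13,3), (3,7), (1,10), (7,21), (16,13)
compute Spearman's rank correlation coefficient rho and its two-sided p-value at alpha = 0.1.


Step 1: Rank x and y separately (midranks; no ties here).
rank(x): 12->7, 4->3, 20->12, 18->11, 14->9, 10->6, 6->4, 13->8, 3->2, 1->1, 7->5, 16->10
rank(y): 6->4, 14->10, 1->1, 5->3, 18->11, 11->8, 9->6, 3->2, 7->5, 10->7, 21->12, 13->9
Step 2: d_i = R_x(i) - R_y(i); compute d_i^2.
  (7-4)^2=9, (3-10)^2=49, (12-1)^2=121, (11-3)^2=64, (9-11)^2=4, (6-8)^2=4, (4-6)^2=4, (8-2)^2=36, (2-5)^2=9, (1-7)^2=36, (5-12)^2=49, (10-9)^2=1
sum(d^2) = 386.
Step 3: rho = 1 - 6*386 / (12*(12^2 - 1)) = 1 - 2316/1716 = -0.349650.
Step 4: Under H0, t = rho * sqrt((n-2)/(1-rho^2)) = -1.1802 ~ t(10).
Step 5: Two-sided p-value from the t-distribution with 10 df = 0.265239.
Step 6: alpha = 0.1. fail to reject H0.

rho = -0.3497, p = 0.265239, fail to reject H0 at alpha = 0.1.


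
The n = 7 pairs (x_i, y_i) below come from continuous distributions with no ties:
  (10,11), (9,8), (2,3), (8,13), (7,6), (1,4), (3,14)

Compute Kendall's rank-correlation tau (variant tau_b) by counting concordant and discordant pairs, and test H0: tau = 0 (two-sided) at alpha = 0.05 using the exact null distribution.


Step 1: Enumerate the 21 unordered pairs (i,j) with i<j and classify each by sign(x_j-x_i) * sign(y_j-y_i).
  (1,2):dx=-1,dy=-3->C; (1,3):dx=-8,dy=-8->C; (1,4):dx=-2,dy=+2->D; (1,5):dx=-3,dy=-5->C
  (1,6):dx=-9,dy=-7->C; (1,7):dx=-7,dy=+3->D; (2,3):dx=-7,dy=-5->C; (2,4):dx=-1,dy=+5->D
  (2,5):dx=-2,dy=-2->C; (2,6):dx=-8,dy=-4->C; (2,7):dx=-6,dy=+6->D; (3,4):dx=+6,dy=+10->C
  (3,5):dx=+5,dy=+3->C; (3,6):dx=-1,dy=+1->D; (3,7):dx=+1,dy=+11->C; (4,5):dx=-1,dy=-7->C
  (4,6):dx=-7,dy=-9->C; (4,7):dx=-5,dy=+1->D; (5,6):dx=-6,dy=-2->C; (5,7):dx=-4,dy=+8->D
  (6,7):dx=+2,dy=+10->C
Step 2: C = 14, D = 7, total pairs = 21.
Step 3: tau = (C - D)/(n(n-1)/2) = (14 - 7)/21 = 0.333333.
Step 4: Exact two-sided p-value (enumerate n! = 5040 permutations of y under H0): p = 0.381349.
Step 5: alpha = 0.05. fail to reject H0.

tau_b = 0.3333 (C=14, D=7), p = 0.381349, fail to reject H0.


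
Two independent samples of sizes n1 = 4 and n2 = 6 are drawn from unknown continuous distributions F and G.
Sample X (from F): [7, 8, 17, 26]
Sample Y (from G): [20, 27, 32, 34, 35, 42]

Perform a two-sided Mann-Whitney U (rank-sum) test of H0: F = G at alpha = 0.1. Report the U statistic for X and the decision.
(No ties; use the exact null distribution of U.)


Step 1: Combine and sort all 10 observations; assign midranks.
sorted (value, group): (7,X), (8,X), (17,X), (20,Y), (26,X), (27,Y), (32,Y), (34,Y), (35,Y), (42,Y)
ranks: 7->1, 8->2, 17->3, 20->4, 26->5, 27->6, 32->7, 34->8, 35->9, 42->10
Step 2: Rank sum for X: R1 = 1 + 2 + 3 + 5 = 11.
Step 3: U_X = R1 - n1(n1+1)/2 = 11 - 4*5/2 = 11 - 10 = 1.
       U_Y = n1*n2 - U_X = 24 - 1 = 23.
Step 4: No ties, so the exact null distribution of U (based on enumerating the C(10,4) = 210 equally likely rank assignments) gives the two-sided p-value.
Step 5: p-value = 0.019048; compare to alpha = 0.1. reject H0.

U_X = 1, p = 0.019048, reject H0 at alpha = 0.1.


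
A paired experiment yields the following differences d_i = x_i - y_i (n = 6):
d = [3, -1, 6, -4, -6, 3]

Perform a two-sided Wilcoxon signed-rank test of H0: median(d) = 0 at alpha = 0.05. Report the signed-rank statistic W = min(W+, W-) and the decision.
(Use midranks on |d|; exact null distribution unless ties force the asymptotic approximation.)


Step 1: Drop any zero differences (none here) and take |d_i|.
|d| = [3, 1, 6, 4, 6, 3]
Step 2: Midrank |d_i| (ties get averaged ranks).
ranks: |3|->2.5, |1|->1, |6|->5.5, |4|->4, |6|->5.5, |3|->2.5
Step 3: Attach original signs; sum ranks with positive sign and with negative sign.
W+ = 2.5 + 5.5 + 2.5 = 10.5
W- = 1 + 4 + 5.5 = 10.5
(Check: W+ + W- = 21 should equal n(n+1)/2 = 21.)
Step 4: Test statistic W = min(W+, W-) = 10.5.
Step 5: Ties in |d|, so use the tie-corrected normal approximation.
        E[W] = n(n+1)/4 = 6*7/4 = 10.5.
        Tie groups: |d|=3 (t=2), |d|=6 (t=2); sum(t^3 - t) = 12.
        Var[W] = n(n+1)(2n+1)/24 - sum(t^3-t)/48 = 546/24 - 12/48 = 22.5.
        z = (W - E[W]) / sqrt(Var[W]) = (10.5 - 10.5) / 4.7434 = 0.0000.
        Two-sided p = 2*Phi(z) = 1.000000.
Step 6: alpha = 0.05. fail to reject H0.

W+ = 10.5, W- = 10.5, W = min = 10.5, p = 1.000000, fail to reject H0.


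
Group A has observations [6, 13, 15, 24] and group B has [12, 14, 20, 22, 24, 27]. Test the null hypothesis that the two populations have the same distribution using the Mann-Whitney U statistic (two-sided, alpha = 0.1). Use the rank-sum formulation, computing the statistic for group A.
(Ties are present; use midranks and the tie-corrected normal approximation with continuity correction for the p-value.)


Step 1: Combine and sort all 10 observations; assign midranks.
sorted (value, group): (6,X), (12,Y), (13,X), (14,Y), (15,X), (20,Y), (22,Y), (24,X), (24,Y), (27,Y)
ranks: 6->1, 12->2, 13->3, 14->4, 15->5, 20->6, 22->7, 24->8.5, 24->8.5, 27->10
Step 2: Rank sum for X: R1 = 1 + 3 + 5 + 8.5 = 17.5.
Step 3: U_X = R1 - n1(n1+1)/2 = 17.5 - 4*5/2 = 17.5 - 10 = 7.5.
       U_Y = n1*n2 - U_X = 24 - 7.5 = 16.5.
Step 4: Ties are present, so use the tie-corrected normal approximation (with continuity correction) for the p-value.
Step 5: p-value = 0.392330; compare to alpha = 0.1. fail to reject H0.

U_X = 7.5, p = 0.392330, fail to reject H0 at alpha = 0.1.


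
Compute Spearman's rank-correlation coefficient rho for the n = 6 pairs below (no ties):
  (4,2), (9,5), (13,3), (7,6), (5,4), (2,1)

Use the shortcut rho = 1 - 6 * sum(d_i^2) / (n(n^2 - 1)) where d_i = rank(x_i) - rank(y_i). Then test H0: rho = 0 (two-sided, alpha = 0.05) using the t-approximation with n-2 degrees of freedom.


Step 1: Rank x and y separately (midranks; no ties here).
rank(x): 4->2, 9->5, 13->6, 7->4, 5->3, 2->1
rank(y): 2->2, 5->5, 3->3, 6->6, 4->4, 1->1
Step 2: d_i = R_x(i) - R_y(i); compute d_i^2.
  (2-2)^2=0, (5-5)^2=0, (6-3)^2=9, (4-6)^2=4, (3-4)^2=1, (1-1)^2=0
sum(d^2) = 14.
Step 3: rho = 1 - 6*14 / (6*(6^2 - 1)) = 1 - 84/210 = 0.600000.
Step 4: Under H0, t = rho * sqrt((n-2)/(1-rho^2)) = 1.5000 ~ t(4).
Step 5: Two-sided p-value from the t-distribution with 4 df = 0.208000.
Step 6: alpha = 0.05. fail to reject H0.

rho = 0.6000, p = 0.208000, fail to reject H0 at alpha = 0.05.


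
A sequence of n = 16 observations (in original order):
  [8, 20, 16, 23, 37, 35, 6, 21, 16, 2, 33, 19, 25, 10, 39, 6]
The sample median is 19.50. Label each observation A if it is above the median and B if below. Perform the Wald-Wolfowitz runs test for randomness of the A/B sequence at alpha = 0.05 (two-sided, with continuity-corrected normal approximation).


Step 1: Compute median = 19.50; label A = above, B = below.
Labels in order: BABAAABABBABABAB  (n_A = 8, n_B = 8)
Step 2: Count runs R = 13.
Step 3: Under H0 (random ordering), E[R] = 2*n_A*n_B/(n_A+n_B) + 1 = 2*8*8/16 + 1 = 9.0000.
        Var[R] = 2*n_A*n_B*(2*n_A*n_B - n_A - n_B) / ((n_A+n_B)^2 * (n_A+n_B-1)) = 14336/3840 = 3.7333.
        SD[R] = 1.9322.
Step 4: Continuity-corrected z = (R - 0.5 - E[R]) / SD[R] = (13 - 0.5 - 9.0000) / 1.9322 = 1.8114.
Step 5: Two-sided p-value via normal approximation = 2*(1 - Phi(|z|)) = 0.070076.
Step 6: alpha = 0.05. fail to reject H0.

R = 13, z = 1.8114, p = 0.070076, fail to reject H0.


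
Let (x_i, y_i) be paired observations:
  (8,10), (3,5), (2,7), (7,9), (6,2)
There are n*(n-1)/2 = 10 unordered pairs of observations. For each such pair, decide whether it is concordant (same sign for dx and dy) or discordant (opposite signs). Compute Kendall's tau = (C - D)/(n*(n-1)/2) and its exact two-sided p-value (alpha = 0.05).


Step 1: Enumerate the 10 unordered pairs (i,j) with i<j and classify each by sign(x_j-x_i) * sign(y_j-y_i).
  (1,2):dx=-5,dy=-5->C; (1,3):dx=-6,dy=-3->C; (1,4):dx=-1,dy=-1->C; (1,5):dx=-2,dy=-8->C
  (2,3):dx=-1,dy=+2->D; (2,4):dx=+4,dy=+4->C; (2,5):dx=+3,dy=-3->D; (3,4):dx=+5,dy=+2->C
  (3,5):dx=+4,dy=-5->D; (4,5):dx=-1,dy=-7->C
Step 2: C = 7, D = 3, total pairs = 10.
Step 3: tau = (C - D)/(n(n-1)/2) = (7 - 3)/10 = 0.400000.
Step 4: Exact two-sided p-value (enumerate n! = 120 permutations of y under H0): p = 0.483333.
Step 5: alpha = 0.05. fail to reject H0.

tau_b = 0.4000 (C=7, D=3), p = 0.483333, fail to reject H0.


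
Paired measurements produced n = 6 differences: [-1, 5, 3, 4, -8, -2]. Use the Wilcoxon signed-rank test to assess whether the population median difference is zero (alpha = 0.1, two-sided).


Step 1: Drop any zero differences (none here) and take |d_i|.
|d| = [1, 5, 3, 4, 8, 2]
Step 2: Midrank |d_i| (ties get averaged ranks).
ranks: |1|->1, |5|->5, |3|->3, |4|->4, |8|->6, |2|->2
Step 3: Attach original signs; sum ranks with positive sign and with negative sign.
W+ = 5 + 3 + 4 = 12
W- = 1 + 6 + 2 = 9
(Check: W+ + W- = 21 should equal n(n+1)/2 = 21.)
Step 4: Test statistic W = min(W+, W-) = 9.
Step 5: No ties, so the exact null distribution over the 2^6 = 64 sign assignments gives the two-sided p-value = 0.843750.
Step 6: alpha = 0.1. fail to reject H0.

W+ = 12, W- = 9, W = min = 9, p = 0.843750, fail to reject H0.


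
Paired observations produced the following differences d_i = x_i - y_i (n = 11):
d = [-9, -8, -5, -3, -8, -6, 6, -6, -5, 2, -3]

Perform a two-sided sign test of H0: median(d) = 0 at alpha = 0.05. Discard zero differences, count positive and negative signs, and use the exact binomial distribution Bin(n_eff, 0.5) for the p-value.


Step 1: Discard zero differences. Original n = 11; n_eff = number of nonzero differences = 11.
Nonzero differences (with sign): -9, -8, -5, -3, -8, -6, +6, -6, -5, +2, -3
Step 2: Count signs: positive = 2, negative = 9.
Step 3: Under H0: P(positive) = 0.5, so the number of positives S ~ Bin(11, 0.5).
Step 4: Two-sided exact p-value = sum of Bin(11,0.5) probabilities at or below the observed probability = 0.065430.
Step 5: alpha = 0.05. fail to reject H0.

n_eff = 11, pos = 2, neg = 9, p = 0.065430, fail to reject H0.


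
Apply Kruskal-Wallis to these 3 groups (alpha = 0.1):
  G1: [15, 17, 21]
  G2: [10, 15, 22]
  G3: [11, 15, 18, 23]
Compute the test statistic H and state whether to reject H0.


Step 1: Combine all N = 10 observations and assign midranks.
sorted (value, group, rank): (10,G2,1), (11,G3,2), (15,G1,4), (15,G2,4), (15,G3,4), (17,G1,6), (18,G3,7), (21,G1,8), (22,G2,9), (23,G3,10)
Step 2: Sum ranks within each group.
R_1 = 18 (n_1 = 3)
R_2 = 14 (n_2 = 3)
R_3 = 23 (n_3 = 4)
Step 3: H = 12/(N(N+1)) * sum(R_i^2/n_i) - 3(N+1)
     = 12/(10*11) * (18^2/3 + 14^2/3 + 23^2/4) - 3*11
     = 0.109091 * 305.583 - 33
     = 0.336364.
Step 4: Ties present; correction factor C = 1 - 24/(10^3 - 10) = 0.975758. Corrected H = 0.336364 / 0.975758 = 0.344720.
Step 5: Under H0, H ~ chi^2(2); p-value = 0.841676.
Step 6: alpha = 0.1. fail to reject H0.

H = 0.3447, df = 2, p = 0.841676, fail to reject H0.


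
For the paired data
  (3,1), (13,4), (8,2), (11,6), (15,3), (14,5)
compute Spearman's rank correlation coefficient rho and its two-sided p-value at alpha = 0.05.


Step 1: Rank x and y separately (midranks; no ties here).
rank(x): 3->1, 13->4, 8->2, 11->3, 15->6, 14->5
rank(y): 1->1, 4->4, 2->2, 6->6, 3->3, 5->5
Step 2: d_i = R_x(i) - R_y(i); compute d_i^2.
  (1-1)^2=0, (4-4)^2=0, (2-2)^2=0, (3-6)^2=9, (6-3)^2=9, (5-5)^2=0
sum(d^2) = 18.
Step 3: rho = 1 - 6*18 / (6*(6^2 - 1)) = 1 - 108/210 = 0.485714.
Step 4: Under H0, t = rho * sqrt((n-2)/(1-rho^2)) = 1.1113 ~ t(4).
Step 5: Two-sided p-value from the t-distribution with 4 df = 0.328723.
Step 6: alpha = 0.05. fail to reject H0.

rho = 0.4857, p = 0.328723, fail to reject H0 at alpha = 0.05.


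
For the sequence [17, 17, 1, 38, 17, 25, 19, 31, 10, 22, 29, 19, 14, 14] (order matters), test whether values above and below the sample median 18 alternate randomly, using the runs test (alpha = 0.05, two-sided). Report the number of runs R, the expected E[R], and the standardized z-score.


Step 1: Compute median = 18; label A = above, B = below.
Labels in order: BBBABAAABAAABB  (n_A = 7, n_B = 7)
Step 2: Count runs R = 7.
Step 3: Under H0 (random ordering), E[R] = 2*n_A*n_B/(n_A+n_B) + 1 = 2*7*7/14 + 1 = 8.0000.
        Var[R] = 2*n_A*n_B*(2*n_A*n_B - n_A - n_B) / ((n_A+n_B)^2 * (n_A+n_B-1)) = 8232/2548 = 3.2308.
        SD[R] = 1.7974.
Step 4: Continuity-corrected z = (R + 0.5 - E[R]) / SD[R] = (7 + 0.5 - 8.0000) / 1.7974 = -0.2782.
Step 5: Two-sided p-value via normal approximation = 2*(1 - Phi(|z|)) = 0.780879.
Step 6: alpha = 0.05. fail to reject H0.

R = 7, z = -0.2782, p = 0.780879, fail to reject H0.


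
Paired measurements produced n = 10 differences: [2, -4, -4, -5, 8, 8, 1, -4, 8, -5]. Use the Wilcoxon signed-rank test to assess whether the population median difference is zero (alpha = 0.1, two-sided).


Step 1: Drop any zero differences (none here) and take |d_i|.
|d| = [2, 4, 4, 5, 8, 8, 1, 4, 8, 5]
Step 2: Midrank |d_i| (ties get averaged ranks).
ranks: |2|->2, |4|->4, |4|->4, |5|->6.5, |8|->9, |8|->9, |1|->1, |4|->4, |8|->9, |5|->6.5
Step 3: Attach original signs; sum ranks with positive sign and with negative sign.
W+ = 2 + 9 + 9 + 1 + 9 = 30
W- = 4 + 4 + 6.5 + 4 + 6.5 = 25
(Check: W+ + W- = 55 should equal n(n+1)/2 = 55.)
Step 4: Test statistic W = min(W+, W-) = 25.
Step 5: Ties in |d|, so use the tie-corrected normal approximation.
        E[W] = n(n+1)/4 = 10*11/4 = 27.5.
        Tie groups: |d|=4 (t=3), |d|=5 (t=2), |d|=8 (t=3); sum(t^3 - t) = 54.
        Var[W] = n(n+1)(2n+1)/24 - sum(t^3-t)/48 = 2310/24 - 54/48 = 95.125.
        z = (W - E[W]) / sqrt(Var[W]) = (25 - 27.5) / 9.7532 = -0.2563.
        Two-sided p = 2*Phi(z) = 0.797699.
Step 6: alpha = 0.1. fail to reject H0.

W+ = 30, W- = 25, W = min = 25, p = 0.797699, fail to reject H0.


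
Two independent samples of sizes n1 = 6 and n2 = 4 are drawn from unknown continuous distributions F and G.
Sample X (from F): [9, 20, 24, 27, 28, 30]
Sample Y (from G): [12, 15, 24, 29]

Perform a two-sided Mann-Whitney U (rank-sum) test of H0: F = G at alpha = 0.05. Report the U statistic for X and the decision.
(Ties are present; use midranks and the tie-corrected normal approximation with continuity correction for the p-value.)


Step 1: Combine and sort all 10 observations; assign midranks.
sorted (value, group): (9,X), (12,Y), (15,Y), (20,X), (24,X), (24,Y), (27,X), (28,X), (29,Y), (30,X)
ranks: 9->1, 12->2, 15->3, 20->4, 24->5.5, 24->5.5, 27->7, 28->8, 29->9, 30->10
Step 2: Rank sum for X: R1 = 1 + 4 + 5.5 + 7 + 8 + 10 = 35.5.
Step 3: U_X = R1 - n1(n1+1)/2 = 35.5 - 6*7/2 = 35.5 - 21 = 14.5.
       U_Y = n1*n2 - U_X = 24 - 14.5 = 9.5.
Step 4: Ties are present, so use the tie-corrected normal approximation (with continuity correction) for the p-value.
Step 5: p-value = 0.668870; compare to alpha = 0.05. fail to reject H0.

U_X = 14.5, p = 0.668870, fail to reject H0 at alpha = 0.05.


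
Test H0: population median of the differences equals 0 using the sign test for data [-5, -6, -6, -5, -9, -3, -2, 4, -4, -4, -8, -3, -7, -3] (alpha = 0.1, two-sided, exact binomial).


Step 1: Discard zero differences. Original n = 14; n_eff = number of nonzero differences = 14.
Nonzero differences (with sign): -5, -6, -6, -5, -9, -3, -2, +4, -4, -4, -8, -3, -7, -3
Step 2: Count signs: positive = 1, negative = 13.
Step 3: Under H0: P(positive) = 0.5, so the number of positives S ~ Bin(14, 0.5).
Step 4: Two-sided exact p-value = sum of Bin(14,0.5) probabilities at or below the observed probability = 0.001831.
Step 5: alpha = 0.1. reject H0.

n_eff = 14, pos = 1, neg = 13, p = 0.001831, reject H0.


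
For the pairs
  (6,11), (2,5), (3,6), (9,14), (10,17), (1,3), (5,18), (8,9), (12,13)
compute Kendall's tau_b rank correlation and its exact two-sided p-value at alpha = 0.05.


Step 1: Enumerate the 36 unordered pairs (i,j) with i<j and classify each by sign(x_j-x_i) * sign(y_j-y_i).
  (1,2):dx=-4,dy=-6->C; (1,3):dx=-3,dy=-5->C; (1,4):dx=+3,dy=+3->C; (1,5):dx=+4,dy=+6->C
  (1,6):dx=-5,dy=-8->C; (1,7):dx=-1,dy=+7->D; (1,8):dx=+2,dy=-2->D; (1,9):dx=+6,dy=+2->C
  (2,3):dx=+1,dy=+1->C; (2,4):dx=+7,dy=+9->C; (2,5):dx=+8,dy=+12->C; (2,6):dx=-1,dy=-2->C
  (2,7):dx=+3,dy=+13->C; (2,8):dx=+6,dy=+4->C; (2,9):dx=+10,dy=+8->C; (3,4):dx=+6,dy=+8->C
  (3,5):dx=+7,dy=+11->C; (3,6):dx=-2,dy=-3->C; (3,7):dx=+2,dy=+12->C; (3,8):dx=+5,dy=+3->C
  (3,9):dx=+9,dy=+7->C; (4,5):dx=+1,dy=+3->C; (4,6):dx=-8,dy=-11->C; (4,7):dx=-4,dy=+4->D
  (4,8):dx=-1,dy=-5->C; (4,9):dx=+3,dy=-1->D; (5,6):dx=-9,dy=-14->C; (5,7):dx=-5,dy=+1->D
  (5,8):dx=-2,dy=-8->C; (5,9):dx=+2,dy=-4->D; (6,7):dx=+4,dy=+15->C; (6,8):dx=+7,dy=+6->C
  (6,9):dx=+11,dy=+10->C; (7,8):dx=+3,dy=-9->D; (7,9):dx=+7,dy=-5->D; (8,9):dx=+4,dy=+4->C
Step 2: C = 28, D = 8, total pairs = 36.
Step 3: tau = (C - D)/(n(n-1)/2) = (28 - 8)/36 = 0.555556.
Step 4: Exact two-sided p-value (enumerate n! = 362880 permutations of y under H0): p = 0.044615.
Step 5: alpha = 0.05. reject H0.

tau_b = 0.5556 (C=28, D=8), p = 0.044615, reject H0.


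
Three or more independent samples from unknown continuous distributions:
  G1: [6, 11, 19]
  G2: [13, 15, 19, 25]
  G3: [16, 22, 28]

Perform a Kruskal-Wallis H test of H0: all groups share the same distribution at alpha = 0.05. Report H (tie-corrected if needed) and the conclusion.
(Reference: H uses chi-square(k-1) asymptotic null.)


Step 1: Combine all N = 10 observations and assign midranks.
sorted (value, group, rank): (6,G1,1), (11,G1,2), (13,G2,3), (15,G2,4), (16,G3,5), (19,G1,6.5), (19,G2,6.5), (22,G3,8), (25,G2,9), (28,G3,10)
Step 2: Sum ranks within each group.
R_1 = 9.5 (n_1 = 3)
R_2 = 22.5 (n_2 = 4)
R_3 = 23 (n_3 = 3)
Step 3: H = 12/(N(N+1)) * sum(R_i^2/n_i) - 3(N+1)
     = 12/(10*11) * (9.5^2/3 + 22.5^2/4 + 23^2/3) - 3*11
     = 0.109091 * 332.979 - 33
     = 3.325000.
Step 4: Ties present; correction factor C = 1 - 6/(10^3 - 10) = 0.993939. Corrected H = 3.325000 / 0.993939 = 3.345274.
Step 5: Under H0, H ~ chi^2(2); p-value = 0.187751.
Step 6: alpha = 0.05. fail to reject H0.

H = 3.3453, df = 2, p = 0.187751, fail to reject H0.


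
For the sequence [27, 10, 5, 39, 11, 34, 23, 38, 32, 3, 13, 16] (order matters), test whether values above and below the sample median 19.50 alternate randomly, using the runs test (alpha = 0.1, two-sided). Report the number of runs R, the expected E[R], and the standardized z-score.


Step 1: Compute median = 19.50; label A = above, B = below.
Labels in order: ABBABAAAABBB  (n_A = 6, n_B = 6)
Step 2: Count runs R = 6.
Step 3: Under H0 (random ordering), E[R] = 2*n_A*n_B/(n_A+n_B) + 1 = 2*6*6/12 + 1 = 7.0000.
        Var[R] = 2*n_A*n_B*(2*n_A*n_B - n_A - n_B) / ((n_A+n_B)^2 * (n_A+n_B-1)) = 4320/1584 = 2.7273.
        SD[R] = 1.6514.
Step 4: Continuity-corrected z = (R + 0.5 - E[R]) / SD[R] = (6 + 0.5 - 7.0000) / 1.6514 = -0.3028.
Step 5: Two-sided p-value via normal approximation = 2*(1 - Phi(|z|)) = 0.762069.
Step 6: alpha = 0.1. fail to reject H0.

R = 6, z = -0.3028, p = 0.762069, fail to reject H0.


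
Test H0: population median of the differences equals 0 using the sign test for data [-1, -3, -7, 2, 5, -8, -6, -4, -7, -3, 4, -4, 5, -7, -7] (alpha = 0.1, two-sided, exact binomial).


Step 1: Discard zero differences. Original n = 15; n_eff = number of nonzero differences = 15.
Nonzero differences (with sign): -1, -3, -7, +2, +5, -8, -6, -4, -7, -3, +4, -4, +5, -7, -7
Step 2: Count signs: positive = 4, negative = 11.
Step 3: Under H0: P(positive) = 0.5, so the number of positives S ~ Bin(15, 0.5).
Step 4: Two-sided exact p-value = sum of Bin(15,0.5) probabilities at or below the observed probability = 0.118469.
Step 5: alpha = 0.1. fail to reject H0.

n_eff = 15, pos = 4, neg = 11, p = 0.118469, fail to reject H0.


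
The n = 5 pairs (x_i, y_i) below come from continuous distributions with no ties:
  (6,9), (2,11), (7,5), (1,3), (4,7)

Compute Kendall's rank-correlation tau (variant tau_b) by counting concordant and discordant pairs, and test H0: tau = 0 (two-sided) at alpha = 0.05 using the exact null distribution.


Step 1: Enumerate the 10 unordered pairs (i,j) with i<j and classify each by sign(x_j-x_i) * sign(y_j-y_i).
  (1,2):dx=-4,dy=+2->D; (1,3):dx=+1,dy=-4->D; (1,4):dx=-5,dy=-6->C; (1,5):dx=-2,dy=-2->C
  (2,3):dx=+5,dy=-6->D; (2,4):dx=-1,dy=-8->C; (2,5):dx=+2,dy=-4->D; (3,4):dx=-6,dy=-2->C
  (3,5):dx=-3,dy=+2->D; (4,5):dx=+3,dy=+4->C
Step 2: C = 5, D = 5, total pairs = 10.
Step 3: tau = (C - D)/(n(n-1)/2) = (5 - 5)/10 = 0.000000.
Step 4: Exact two-sided p-value (enumerate n! = 120 permutations of y under H0): p = 1.000000.
Step 5: alpha = 0.05. fail to reject H0.

tau_b = 0.0000 (C=5, D=5), p = 1.000000, fail to reject H0.


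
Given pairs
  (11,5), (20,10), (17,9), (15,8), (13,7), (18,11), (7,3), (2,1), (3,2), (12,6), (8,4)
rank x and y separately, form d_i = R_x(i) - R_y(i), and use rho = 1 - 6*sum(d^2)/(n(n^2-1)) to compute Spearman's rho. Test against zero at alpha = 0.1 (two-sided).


Step 1: Rank x and y separately (midranks; no ties here).
rank(x): 11->5, 20->11, 17->9, 15->8, 13->7, 18->10, 7->3, 2->1, 3->2, 12->6, 8->4
rank(y): 5->5, 10->10, 9->9, 8->8, 7->7, 11->11, 3->3, 1->1, 2->2, 6->6, 4->4
Step 2: d_i = R_x(i) - R_y(i); compute d_i^2.
  (5-5)^2=0, (11-10)^2=1, (9-9)^2=0, (8-8)^2=0, (7-7)^2=0, (10-11)^2=1, (3-3)^2=0, (1-1)^2=0, (2-2)^2=0, (6-6)^2=0, (4-4)^2=0
sum(d^2) = 2.
Step 3: rho = 1 - 6*2 / (11*(11^2 - 1)) = 1 - 12/1320 = 0.990909.
Step 4: Under H0, t = rho * sqrt((n-2)/(1-rho^2)) = 22.0966 ~ t(9).
Step 5: Two-sided p-value from the t-distribution with 9 df = 0.000000.
Step 6: alpha = 0.1. reject H0.

rho = 0.9909, p = 0.000000, reject H0 at alpha = 0.1.


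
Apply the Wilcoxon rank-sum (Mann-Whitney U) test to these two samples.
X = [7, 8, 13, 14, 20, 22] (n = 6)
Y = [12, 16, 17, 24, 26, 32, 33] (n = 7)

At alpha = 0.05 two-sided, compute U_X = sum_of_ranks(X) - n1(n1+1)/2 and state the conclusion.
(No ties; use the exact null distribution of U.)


Step 1: Combine and sort all 13 observations; assign midranks.
sorted (value, group): (7,X), (8,X), (12,Y), (13,X), (14,X), (16,Y), (17,Y), (20,X), (22,X), (24,Y), (26,Y), (32,Y), (33,Y)
ranks: 7->1, 8->2, 12->3, 13->4, 14->5, 16->6, 17->7, 20->8, 22->9, 24->10, 26->11, 32->12, 33->13
Step 2: Rank sum for X: R1 = 1 + 2 + 4 + 5 + 8 + 9 = 29.
Step 3: U_X = R1 - n1(n1+1)/2 = 29 - 6*7/2 = 29 - 21 = 8.
       U_Y = n1*n2 - U_X = 42 - 8 = 34.
Step 4: No ties, so the exact null distribution of U (based on enumerating the C(13,6) = 1716 equally likely rank assignments) gives the two-sided p-value.
Step 5: p-value = 0.073427; compare to alpha = 0.05. fail to reject H0.

U_X = 8, p = 0.073427, fail to reject H0 at alpha = 0.05.


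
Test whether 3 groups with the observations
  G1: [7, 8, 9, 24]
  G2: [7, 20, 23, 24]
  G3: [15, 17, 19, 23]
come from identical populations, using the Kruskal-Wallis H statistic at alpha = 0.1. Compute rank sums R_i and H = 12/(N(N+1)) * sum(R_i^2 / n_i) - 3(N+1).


Step 1: Combine all N = 12 observations and assign midranks.
sorted (value, group, rank): (7,G1,1.5), (7,G2,1.5), (8,G1,3), (9,G1,4), (15,G3,5), (17,G3,6), (19,G3,7), (20,G2,8), (23,G2,9.5), (23,G3,9.5), (24,G1,11.5), (24,G2,11.5)
Step 2: Sum ranks within each group.
R_1 = 20 (n_1 = 4)
R_2 = 30.5 (n_2 = 4)
R_3 = 27.5 (n_3 = 4)
Step 3: H = 12/(N(N+1)) * sum(R_i^2/n_i) - 3(N+1)
     = 12/(12*13) * (20^2/4 + 30.5^2/4 + 27.5^2/4) - 3*13
     = 0.076923 * 521.625 - 39
     = 1.125000.
Step 4: Ties present; correction factor C = 1 - 18/(12^3 - 12) = 0.989510. Corrected H = 1.125000 / 0.989510 = 1.136926.
Step 5: Under H0, H ~ chi^2(2); p-value = 0.566395.
Step 6: alpha = 0.1. fail to reject H0.

H = 1.1369, df = 2, p = 0.566395, fail to reject H0.


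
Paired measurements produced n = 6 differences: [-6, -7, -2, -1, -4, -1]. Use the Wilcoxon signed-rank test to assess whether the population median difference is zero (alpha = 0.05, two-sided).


Step 1: Drop any zero differences (none here) and take |d_i|.
|d| = [6, 7, 2, 1, 4, 1]
Step 2: Midrank |d_i| (ties get averaged ranks).
ranks: |6|->5, |7|->6, |2|->3, |1|->1.5, |4|->4, |1|->1.5
Step 3: Attach original signs; sum ranks with positive sign and with negative sign.
W+ = 0 = 0
W- = 5 + 6 + 3 + 1.5 + 4 + 1.5 = 21
(Check: W+ + W- = 21 should equal n(n+1)/2 = 21.)
Step 4: Test statistic W = min(W+, W-) = 0.
Step 5: Ties in |d|, so use the tie-corrected normal approximation.
        E[W] = n(n+1)/4 = 6*7/4 = 10.5.
        Tie groups: |d|=1 (t=2); sum(t^3 - t) = 6.
        Var[W] = n(n+1)(2n+1)/24 - sum(t^3-t)/48 = 546/24 - 6/48 = 22.625.
        z = (W - E[W]) / sqrt(Var[W]) = (0 - 10.5) / 4.7566 = -2.2075.
        Two-sided p = 2*Phi(z) = 0.027281.
Step 6: alpha = 0.05. reject H0.

W+ = 0, W- = 21, W = min = 0, p = 0.027281, reject H0.


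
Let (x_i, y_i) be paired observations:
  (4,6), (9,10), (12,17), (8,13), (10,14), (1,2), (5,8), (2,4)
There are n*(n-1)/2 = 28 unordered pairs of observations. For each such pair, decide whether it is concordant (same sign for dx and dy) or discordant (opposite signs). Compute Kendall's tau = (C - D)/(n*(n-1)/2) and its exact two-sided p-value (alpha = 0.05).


Step 1: Enumerate the 28 unordered pairs (i,j) with i<j and classify each by sign(x_j-x_i) * sign(y_j-y_i).
  (1,2):dx=+5,dy=+4->C; (1,3):dx=+8,dy=+11->C; (1,4):dx=+4,dy=+7->C; (1,5):dx=+6,dy=+8->C
  (1,6):dx=-3,dy=-4->C; (1,7):dx=+1,dy=+2->C; (1,8):dx=-2,dy=-2->C; (2,3):dx=+3,dy=+7->C
  (2,4):dx=-1,dy=+3->D; (2,5):dx=+1,dy=+4->C; (2,6):dx=-8,dy=-8->C; (2,7):dx=-4,dy=-2->C
  (2,8):dx=-7,dy=-6->C; (3,4):dx=-4,dy=-4->C; (3,5):dx=-2,dy=-3->C; (3,6):dx=-11,dy=-15->C
  (3,7):dx=-7,dy=-9->C; (3,8):dx=-10,dy=-13->C; (4,5):dx=+2,dy=+1->C; (4,6):dx=-7,dy=-11->C
  (4,7):dx=-3,dy=-5->C; (4,8):dx=-6,dy=-9->C; (5,6):dx=-9,dy=-12->C; (5,7):dx=-5,dy=-6->C
  (5,8):dx=-8,dy=-10->C; (6,7):dx=+4,dy=+6->C; (6,8):dx=+1,dy=+2->C; (7,8):dx=-3,dy=-4->C
Step 2: C = 27, D = 1, total pairs = 28.
Step 3: tau = (C - D)/(n(n-1)/2) = (27 - 1)/28 = 0.928571.
Step 4: Exact two-sided p-value (enumerate n! = 40320 permutations of y under H0): p = 0.000397.
Step 5: alpha = 0.05. reject H0.

tau_b = 0.9286 (C=27, D=1), p = 0.000397, reject H0.


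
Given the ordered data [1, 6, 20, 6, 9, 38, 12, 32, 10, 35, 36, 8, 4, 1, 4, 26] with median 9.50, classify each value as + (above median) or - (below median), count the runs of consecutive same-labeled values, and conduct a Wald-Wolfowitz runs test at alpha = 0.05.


Step 1: Compute median = 9.50; label A = above, B = below.
Labels in order: BBABBAAAAAABBBBA  (n_A = 8, n_B = 8)
Step 2: Count runs R = 6.
Step 3: Under H0 (random ordering), E[R] = 2*n_A*n_B/(n_A+n_B) + 1 = 2*8*8/16 + 1 = 9.0000.
        Var[R] = 2*n_A*n_B*(2*n_A*n_B - n_A - n_B) / ((n_A+n_B)^2 * (n_A+n_B-1)) = 14336/3840 = 3.7333.
        SD[R] = 1.9322.
Step 4: Continuity-corrected z = (R + 0.5 - E[R]) / SD[R] = (6 + 0.5 - 9.0000) / 1.9322 = -1.2939.
Step 5: Two-sided p-value via normal approximation = 2*(1 - Phi(|z|)) = 0.195709.
Step 6: alpha = 0.05. fail to reject H0.

R = 6, z = -1.2939, p = 0.195709, fail to reject H0.


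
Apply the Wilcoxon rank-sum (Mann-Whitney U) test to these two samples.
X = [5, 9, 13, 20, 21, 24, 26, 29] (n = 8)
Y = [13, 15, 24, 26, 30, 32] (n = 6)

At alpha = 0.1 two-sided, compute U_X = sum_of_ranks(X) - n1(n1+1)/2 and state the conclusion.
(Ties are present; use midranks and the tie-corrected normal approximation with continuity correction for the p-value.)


Step 1: Combine and sort all 14 observations; assign midranks.
sorted (value, group): (5,X), (9,X), (13,X), (13,Y), (15,Y), (20,X), (21,X), (24,X), (24,Y), (26,X), (26,Y), (29,X), (30,Y), (32,Y)
ranks: 5->1, 9->2, 13->3.5, 13->3.5, 15->5, 20->6, 21->7, 24->8.5, 24->8.5, 26->10.5, 26->10.5, 29->12, 30->13, 32->14
Step 2: Rank sum for X: R1 = 1 + 2 + 3.5 + 6 + 7 + 8.5 + 10.5 + 12 = 50.5.
Step 3: U_X = R1 - n1(n1+1)/2 = 50.5 - 8*9/2 = 50.5 - 36 = 14.5.
       U_Y = n1*n2 - U_X = 48 - 14.5 = 33.5.
Step 4: Ties are present, so use the tie-corrected normal approximation (with continuity correction) for the p-value.
Step 5: p-value = 0.243718; compare to alpha = 0.1. fail to reject H0.

U_X = 14.5, p = 0.243718, fail to reject H0 at alpha = 0.1.
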